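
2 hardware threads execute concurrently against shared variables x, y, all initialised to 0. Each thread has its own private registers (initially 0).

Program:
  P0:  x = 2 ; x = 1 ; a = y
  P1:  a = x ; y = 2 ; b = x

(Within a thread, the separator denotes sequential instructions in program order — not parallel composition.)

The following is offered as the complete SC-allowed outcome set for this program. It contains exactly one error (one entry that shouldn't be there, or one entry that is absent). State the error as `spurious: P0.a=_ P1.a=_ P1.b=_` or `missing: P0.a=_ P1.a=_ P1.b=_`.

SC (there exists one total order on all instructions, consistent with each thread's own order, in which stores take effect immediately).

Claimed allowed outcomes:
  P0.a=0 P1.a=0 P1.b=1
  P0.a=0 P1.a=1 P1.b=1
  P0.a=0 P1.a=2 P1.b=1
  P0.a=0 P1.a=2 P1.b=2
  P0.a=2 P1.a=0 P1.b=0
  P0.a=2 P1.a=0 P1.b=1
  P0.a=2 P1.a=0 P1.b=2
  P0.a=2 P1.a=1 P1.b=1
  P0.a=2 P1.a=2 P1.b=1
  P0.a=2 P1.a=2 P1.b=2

outcome vector order: (P0.a,P1.a,P1.b)
SC (9): <0 0 1>; <0 1 1>; <0 2 1>; <2 0 0>; <2 0 1>; <2 0 2>; <2 1 1>; <2 2 1>; <2 2 2>
claimed∖SC = {<0 2 2>}

spurious: P0.a=0 P1.a=2 P1.b=2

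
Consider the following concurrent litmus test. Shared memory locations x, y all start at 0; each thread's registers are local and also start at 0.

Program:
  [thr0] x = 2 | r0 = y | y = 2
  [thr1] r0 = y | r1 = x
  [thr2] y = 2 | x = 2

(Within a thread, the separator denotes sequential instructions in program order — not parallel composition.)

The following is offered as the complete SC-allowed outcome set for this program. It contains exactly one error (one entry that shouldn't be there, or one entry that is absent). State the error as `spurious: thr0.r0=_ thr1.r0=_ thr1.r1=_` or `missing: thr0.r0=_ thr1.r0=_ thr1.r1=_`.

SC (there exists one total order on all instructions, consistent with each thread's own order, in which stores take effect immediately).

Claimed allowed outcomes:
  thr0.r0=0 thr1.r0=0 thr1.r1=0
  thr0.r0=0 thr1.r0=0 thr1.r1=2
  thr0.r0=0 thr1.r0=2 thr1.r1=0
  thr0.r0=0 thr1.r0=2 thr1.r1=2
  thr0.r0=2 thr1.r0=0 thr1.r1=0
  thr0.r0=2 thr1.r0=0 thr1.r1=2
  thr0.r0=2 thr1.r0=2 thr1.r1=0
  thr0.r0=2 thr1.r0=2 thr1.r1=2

outcome vector order: (thr0.r0,thr1.r0,thr1.r1)
under SC → <0 0 0>; <0 0 2>; <0 2 2>; <2 0 0>; <2 0 2>; <2 2 0>; <2 2 2>
claimed∖SC = {<0 2 0>}

spurious: thr0.r0=0 thr1.r0=2 thr1.r1=0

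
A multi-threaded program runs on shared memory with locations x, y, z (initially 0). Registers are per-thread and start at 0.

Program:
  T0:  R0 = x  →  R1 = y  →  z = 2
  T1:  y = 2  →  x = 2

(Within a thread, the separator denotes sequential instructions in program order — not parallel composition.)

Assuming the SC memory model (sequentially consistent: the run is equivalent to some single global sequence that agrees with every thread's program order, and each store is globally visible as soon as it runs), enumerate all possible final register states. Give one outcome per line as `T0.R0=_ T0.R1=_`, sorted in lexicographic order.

T0.R0=0 T0.R1=0
T0.R0=0 T0.R1=2
T0.R0=2 T0.R1=2

outcome vector order: (T0.R0,T0.R1)
|SC outcomes| = 3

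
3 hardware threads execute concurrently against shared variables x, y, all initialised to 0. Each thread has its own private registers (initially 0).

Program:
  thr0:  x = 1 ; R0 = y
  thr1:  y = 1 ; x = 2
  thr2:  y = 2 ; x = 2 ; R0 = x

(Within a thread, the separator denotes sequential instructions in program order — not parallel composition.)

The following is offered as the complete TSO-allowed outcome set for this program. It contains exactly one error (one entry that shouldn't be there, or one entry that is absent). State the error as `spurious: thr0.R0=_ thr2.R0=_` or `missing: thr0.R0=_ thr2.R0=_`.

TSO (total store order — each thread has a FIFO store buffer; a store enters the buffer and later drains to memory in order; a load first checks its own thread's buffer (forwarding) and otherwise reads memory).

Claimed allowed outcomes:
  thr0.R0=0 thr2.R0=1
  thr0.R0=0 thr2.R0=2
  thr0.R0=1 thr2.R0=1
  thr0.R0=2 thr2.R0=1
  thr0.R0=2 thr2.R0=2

outcome vector order: (thr0.R0,thr2.R0)
[TSO] allowed = {<0 1>, <0 2>, <1 1>, <1 2>, <2 1>, <2 2>}
TSO∖claimed = {<1 2>}

missing: thr0.R0=1 thr2.R0=2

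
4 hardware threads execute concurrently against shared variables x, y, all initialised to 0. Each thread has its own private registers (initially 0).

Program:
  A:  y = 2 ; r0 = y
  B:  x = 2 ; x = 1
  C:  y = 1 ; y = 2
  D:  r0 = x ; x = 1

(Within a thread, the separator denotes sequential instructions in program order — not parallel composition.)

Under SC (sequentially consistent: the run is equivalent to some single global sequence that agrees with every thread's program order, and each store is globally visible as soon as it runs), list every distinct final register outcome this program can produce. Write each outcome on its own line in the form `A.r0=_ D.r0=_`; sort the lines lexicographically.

outcome vector order: (A.r0,D.r0)
|SC outcomes| = 6

A.r0=1 D.r0=0
A.r0=1 D.r0=1
A.r0=1 D.r0=2
A.r0=2 D.r0=0
A.r0=2 D.r0=1
A.r0=2 D.r0=2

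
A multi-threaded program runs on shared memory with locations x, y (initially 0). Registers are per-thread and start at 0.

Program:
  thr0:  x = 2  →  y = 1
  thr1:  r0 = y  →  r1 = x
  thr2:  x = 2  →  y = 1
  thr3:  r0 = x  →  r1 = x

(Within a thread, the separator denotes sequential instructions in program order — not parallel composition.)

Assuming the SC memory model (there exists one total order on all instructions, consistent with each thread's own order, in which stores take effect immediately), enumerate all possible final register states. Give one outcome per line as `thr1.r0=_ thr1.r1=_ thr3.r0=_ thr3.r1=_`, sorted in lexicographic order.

thr1.r0=0 thr1.r1=0 thr3.r0=0 thr3.r1=0
thr1.r0=0 thr1.r1=0 thr3.r0=0 thr3.r1=2
thr1.r0=0 thr1.r1=0 thr3.r0=2 thr3.r1=2
thr1.r0=0 thr1.r1=2 thr3.r0=0 thr3.r1=0
thr1.r0=0 thr1.r1=2 thr3.r0=0 thr3.r1=2
thr1.r0=0 thr1.r1=2 thr3.r0=2 thr3.r1=2
thr1.r0=1 thr1.r1=2 thr3.r0=0 thr3.r1=0
thr1.r0=1 thr1.r1=2 thr3.r0=0 thr3.r1=2
thr1.r0=1 thr1.r1=2 thr3.r0=2 thr3.r1=2

outcome vector order: (thr1.r0,thr1.r1,thr3.r0,thr3.r1)
|SC outcomes| = 9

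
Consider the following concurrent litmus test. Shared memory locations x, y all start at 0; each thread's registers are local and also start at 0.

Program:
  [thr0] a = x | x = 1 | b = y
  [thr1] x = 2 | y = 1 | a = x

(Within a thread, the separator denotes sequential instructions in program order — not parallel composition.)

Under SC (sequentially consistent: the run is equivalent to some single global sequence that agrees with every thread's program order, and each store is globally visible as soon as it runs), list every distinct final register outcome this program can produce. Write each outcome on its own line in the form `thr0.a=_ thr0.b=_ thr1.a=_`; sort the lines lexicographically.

thr0.a=0 thr0.b=0 thr1.a=1
thr0.a=0 thr0.b=0 thr1.a=2
thr0.a=0 thr0.b=1 thr1.a=1
thr0.a=0 thr0.b=1 thr1.a=2
thr0.a=2 thr0.b=0 thr1.a=1
thr0.a=2 thr0.b=1 thr1.a=1
thr0.a=2 thr0.b=1 thr1.a=2

outcome vector order: (thr0.a,thr0.b,thr1.a)
|SC outcomes| = 7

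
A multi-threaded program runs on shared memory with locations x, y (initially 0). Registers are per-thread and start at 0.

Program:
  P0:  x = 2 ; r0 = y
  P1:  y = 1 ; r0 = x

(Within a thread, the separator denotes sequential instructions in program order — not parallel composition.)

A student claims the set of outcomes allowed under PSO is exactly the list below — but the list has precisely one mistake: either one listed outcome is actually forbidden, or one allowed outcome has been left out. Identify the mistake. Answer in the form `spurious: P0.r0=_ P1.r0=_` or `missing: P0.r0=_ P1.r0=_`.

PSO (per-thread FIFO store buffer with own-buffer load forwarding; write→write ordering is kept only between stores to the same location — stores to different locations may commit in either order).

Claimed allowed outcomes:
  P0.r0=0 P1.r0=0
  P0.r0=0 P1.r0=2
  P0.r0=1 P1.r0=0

missing: P0.r0=1 P1.r0=2

outcome vector order: (P0.r0,P1.r0)
PSO (4): 00 02 10 12
PSO∖claimed = {12}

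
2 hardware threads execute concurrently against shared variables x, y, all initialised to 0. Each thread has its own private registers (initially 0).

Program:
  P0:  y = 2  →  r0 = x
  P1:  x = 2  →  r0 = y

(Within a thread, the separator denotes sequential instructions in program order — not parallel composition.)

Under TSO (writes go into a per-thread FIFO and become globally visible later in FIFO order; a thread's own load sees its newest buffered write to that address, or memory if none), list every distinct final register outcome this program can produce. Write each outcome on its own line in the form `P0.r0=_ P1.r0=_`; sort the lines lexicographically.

outcome vector order: (P0.r0,P1.r0)
|TSO outcomes| = 4

P0.r0=0 P1.r0=0
P0.r0=0 P1.r0=2
P0.r0=2 P1.r0=0
P0.r0=2 P1.r0=2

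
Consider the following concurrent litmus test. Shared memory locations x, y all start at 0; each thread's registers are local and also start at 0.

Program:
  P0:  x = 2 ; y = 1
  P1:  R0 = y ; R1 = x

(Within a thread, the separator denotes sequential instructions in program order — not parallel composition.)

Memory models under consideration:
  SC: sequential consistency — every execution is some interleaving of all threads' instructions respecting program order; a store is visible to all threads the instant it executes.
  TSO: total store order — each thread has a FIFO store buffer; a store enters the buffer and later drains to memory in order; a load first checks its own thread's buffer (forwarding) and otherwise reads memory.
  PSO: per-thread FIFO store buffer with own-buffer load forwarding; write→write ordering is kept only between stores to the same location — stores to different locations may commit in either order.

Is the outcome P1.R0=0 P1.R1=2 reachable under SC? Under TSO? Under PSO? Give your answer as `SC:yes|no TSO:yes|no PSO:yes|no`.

SC:yes TSO:yes PSO:yes

outcome vector order: (P1.R0,P1.R1)
SC (3): (0,0), (0,2), (1,2)
TSO (3): (0,0), (0,2), (1,2)
PSO (4): (0,0), (0,2), (1,0), (1,2)
target (0,2) ∈ {SC,TSO,PSO}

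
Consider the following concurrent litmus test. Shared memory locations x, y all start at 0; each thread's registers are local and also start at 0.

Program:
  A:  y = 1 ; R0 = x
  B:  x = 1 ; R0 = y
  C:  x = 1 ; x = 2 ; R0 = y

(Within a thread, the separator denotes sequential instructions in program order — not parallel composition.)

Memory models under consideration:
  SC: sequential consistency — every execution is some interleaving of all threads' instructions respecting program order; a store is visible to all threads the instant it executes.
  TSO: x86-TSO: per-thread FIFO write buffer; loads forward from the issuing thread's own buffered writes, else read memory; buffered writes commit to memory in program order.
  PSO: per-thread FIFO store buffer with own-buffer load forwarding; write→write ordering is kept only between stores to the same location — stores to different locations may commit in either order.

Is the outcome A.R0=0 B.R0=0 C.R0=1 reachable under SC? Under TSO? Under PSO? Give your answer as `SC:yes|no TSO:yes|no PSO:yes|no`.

SC:no TSO:yes PSO:yes

outcome vector order: (A.R0,B.R0,C.R0)
under SC → 011 100 101 110 111 200 201 210 211
under TSO → 000 001 010 011 100 101 110 111 200 201 210 211
under PSO → 000 001 010 011 100 101 110 111 200 201 210 211
target 001 ∈ {TSO,PSO}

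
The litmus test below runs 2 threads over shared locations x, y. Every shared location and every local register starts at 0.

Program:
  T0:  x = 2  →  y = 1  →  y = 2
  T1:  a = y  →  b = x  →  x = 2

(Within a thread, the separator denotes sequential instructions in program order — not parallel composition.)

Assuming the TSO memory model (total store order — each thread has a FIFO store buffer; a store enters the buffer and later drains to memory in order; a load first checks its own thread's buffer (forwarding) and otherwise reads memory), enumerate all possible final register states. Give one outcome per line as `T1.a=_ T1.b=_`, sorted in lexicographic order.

T1.a=0 T1.b=0
T1.a=0 T1.b=2
T1.a=1 T1.b=2
T1.a=2 T1.b=2

outcome vector order: (T1.a,T1.b)
|TSO outcomes| = 4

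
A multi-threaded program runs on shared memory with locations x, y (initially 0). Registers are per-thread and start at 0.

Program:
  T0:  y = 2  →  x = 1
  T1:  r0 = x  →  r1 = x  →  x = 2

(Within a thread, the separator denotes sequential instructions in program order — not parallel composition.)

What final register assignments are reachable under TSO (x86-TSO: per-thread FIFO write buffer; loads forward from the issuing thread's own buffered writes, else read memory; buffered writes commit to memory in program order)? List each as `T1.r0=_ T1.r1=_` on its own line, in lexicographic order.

outcome vector order: (T1.r0,T1.r1)
|TSO outcomes| = 3

T1.r0=0 T1.r1=0
T1.r0=0 T1.r1=1
T1.r0=1 T1.r1=1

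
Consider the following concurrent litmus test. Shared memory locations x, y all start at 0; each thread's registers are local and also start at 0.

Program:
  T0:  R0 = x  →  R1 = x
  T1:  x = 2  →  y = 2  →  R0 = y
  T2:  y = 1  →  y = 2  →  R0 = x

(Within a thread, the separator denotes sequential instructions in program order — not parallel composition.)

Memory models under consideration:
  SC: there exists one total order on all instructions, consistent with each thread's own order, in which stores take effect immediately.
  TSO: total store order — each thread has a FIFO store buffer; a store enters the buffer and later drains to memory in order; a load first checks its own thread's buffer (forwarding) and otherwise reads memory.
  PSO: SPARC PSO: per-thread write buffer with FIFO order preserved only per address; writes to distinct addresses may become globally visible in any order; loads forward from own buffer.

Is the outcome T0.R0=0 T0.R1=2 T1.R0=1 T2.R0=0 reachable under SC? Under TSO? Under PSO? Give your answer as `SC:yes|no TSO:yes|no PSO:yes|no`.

SC:no TSO:yes PSO:yes

outcome vector order: (T0.R0,T0.R1,T1.R0,T2.R0)
under SC → 0012 0020 0022 0212 0220 0222 2212 2220 2222
under TSO → 0010 0012 0020 0022 0210 0212 0220 0222 2210 2212 2220 2222
under PSO → 0010 0012 0020 0022 0210 0212 0220 0222 2210 2212 2220 2222
target 0210 ∈ {TSO,PSO}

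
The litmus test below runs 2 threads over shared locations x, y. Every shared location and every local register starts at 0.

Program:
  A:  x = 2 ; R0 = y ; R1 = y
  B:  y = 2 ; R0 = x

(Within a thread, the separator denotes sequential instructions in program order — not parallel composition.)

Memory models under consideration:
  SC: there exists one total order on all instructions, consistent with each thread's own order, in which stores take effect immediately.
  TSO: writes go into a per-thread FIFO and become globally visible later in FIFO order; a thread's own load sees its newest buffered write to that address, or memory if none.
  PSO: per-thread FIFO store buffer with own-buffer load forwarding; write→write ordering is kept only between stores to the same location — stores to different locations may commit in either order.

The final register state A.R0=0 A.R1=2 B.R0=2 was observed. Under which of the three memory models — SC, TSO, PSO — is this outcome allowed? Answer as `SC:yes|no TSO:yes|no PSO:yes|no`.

SC:yes TSO:yes PSO:yes

outcome vector order: (A.R0,A.R1,B.R0)
SC: 4 outcomes — {<0 0 2>, <0 2 2>, <2 2 0>, <2 2 2>}
TSO: 6 outcomes — {<0 0 0>, <0 0 2>, <0 2 0>, <0 2 2>, <2 2 0>, <2 2 2>}
PSO: 6 outcomes — {<0 0 0>, <0 0 2>, <0 2 0>, <0 2 2>, <2 2 0>, <2 2 2>}
target <0 2 2> ∈ {SC,TSO,PSO}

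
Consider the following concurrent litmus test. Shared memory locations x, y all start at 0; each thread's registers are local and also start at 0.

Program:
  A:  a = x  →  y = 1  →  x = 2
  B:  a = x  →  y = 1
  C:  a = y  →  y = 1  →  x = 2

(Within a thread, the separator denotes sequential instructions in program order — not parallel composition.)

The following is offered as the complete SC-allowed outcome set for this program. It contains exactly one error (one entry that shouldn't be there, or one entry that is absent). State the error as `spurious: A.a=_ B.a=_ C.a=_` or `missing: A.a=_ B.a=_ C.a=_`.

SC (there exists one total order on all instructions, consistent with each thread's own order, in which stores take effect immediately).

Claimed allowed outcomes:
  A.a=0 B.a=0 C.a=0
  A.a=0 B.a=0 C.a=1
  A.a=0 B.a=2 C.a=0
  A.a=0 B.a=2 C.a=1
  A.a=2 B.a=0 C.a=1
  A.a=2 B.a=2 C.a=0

outcome vector order: (A.a,B.a,C.a)
SC: 7 outcomes — {<0 0 0> <0 0 1> <0 2 0> <0 2 1> <2 0 0> <2 0 1> <2 2 0>}
SC∖claimed = {<2 0 0>}

missing: A.a=2 B.a=0 C.a=0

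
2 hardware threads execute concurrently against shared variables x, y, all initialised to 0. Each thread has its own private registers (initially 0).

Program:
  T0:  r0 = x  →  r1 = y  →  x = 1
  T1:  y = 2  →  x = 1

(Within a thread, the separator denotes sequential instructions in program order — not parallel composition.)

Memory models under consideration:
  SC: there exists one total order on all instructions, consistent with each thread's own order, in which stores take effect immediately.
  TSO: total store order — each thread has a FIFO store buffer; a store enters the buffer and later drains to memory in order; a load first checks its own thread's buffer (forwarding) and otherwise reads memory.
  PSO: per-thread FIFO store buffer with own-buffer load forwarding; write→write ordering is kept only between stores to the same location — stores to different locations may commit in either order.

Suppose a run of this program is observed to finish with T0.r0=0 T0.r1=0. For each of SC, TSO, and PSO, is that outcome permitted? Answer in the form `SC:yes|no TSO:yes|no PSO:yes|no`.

outcome vector order: (T0.r0,T0.r1)
under SC → 0/0, 0/2, 1/2
under TSO → 0/0, 0/2, 1/2
under PSO → 0/0, 0/2, 1/0, 1/2
target 0/0 ∈ {SC,TSO,PSO}

SC:yes TSO:yes PSO:yes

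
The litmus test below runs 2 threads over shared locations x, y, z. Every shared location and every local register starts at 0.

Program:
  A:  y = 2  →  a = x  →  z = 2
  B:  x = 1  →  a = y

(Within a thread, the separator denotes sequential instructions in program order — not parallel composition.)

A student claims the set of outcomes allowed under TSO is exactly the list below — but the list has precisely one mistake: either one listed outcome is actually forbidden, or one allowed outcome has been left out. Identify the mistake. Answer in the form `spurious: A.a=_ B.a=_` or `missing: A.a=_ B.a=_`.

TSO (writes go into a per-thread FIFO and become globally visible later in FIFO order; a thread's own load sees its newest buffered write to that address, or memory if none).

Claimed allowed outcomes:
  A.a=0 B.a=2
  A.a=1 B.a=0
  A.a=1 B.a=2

missing: A.a=0 B.a=0

outcome vector order: (A.a,B.a)
TSO (4): 00; 02; 10; 12
TSO∖claimed = {00}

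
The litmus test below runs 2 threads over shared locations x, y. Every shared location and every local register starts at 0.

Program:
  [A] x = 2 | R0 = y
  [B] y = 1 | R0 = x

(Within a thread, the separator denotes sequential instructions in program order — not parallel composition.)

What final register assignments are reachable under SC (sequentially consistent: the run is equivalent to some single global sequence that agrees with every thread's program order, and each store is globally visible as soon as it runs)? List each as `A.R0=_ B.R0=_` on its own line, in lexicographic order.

A.R0=0 B.R0=2
A.R0=1 B.R0=0
A.R0=1 B.R0=2

outcome vector order: (A.R0,B.R0)
|SC outcomes| = 3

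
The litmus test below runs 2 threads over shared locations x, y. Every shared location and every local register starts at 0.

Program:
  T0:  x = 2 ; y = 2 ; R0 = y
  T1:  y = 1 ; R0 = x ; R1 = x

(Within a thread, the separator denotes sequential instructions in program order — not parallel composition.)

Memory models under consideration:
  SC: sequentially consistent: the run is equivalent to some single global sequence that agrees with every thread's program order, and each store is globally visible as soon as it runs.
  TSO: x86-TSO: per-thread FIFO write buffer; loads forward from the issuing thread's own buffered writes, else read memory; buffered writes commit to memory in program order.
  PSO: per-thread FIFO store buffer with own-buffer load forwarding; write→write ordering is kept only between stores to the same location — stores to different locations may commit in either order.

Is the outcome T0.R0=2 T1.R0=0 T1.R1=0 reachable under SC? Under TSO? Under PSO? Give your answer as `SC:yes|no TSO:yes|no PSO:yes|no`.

outcome vector order: (T0.R0,T1.R0,T1.R1)
[SC] allowed = {(1,2,2), (2,0,0), (2,0,2), (2,2,2)}
[TSO] allowed = {(1,0,0), (1,0,2), (1,2,2), (2,0,0), (2,0,2), (2,2,2)}
[PSO] allowed = {(1,0,0), (1,0,2), (1,2,2), (2,0,0), (2,0,2), (2,2,2)}
target (2,0,0) ∈ {SC,TSO,PSO}

SC:yes TSO:yes PSO:yes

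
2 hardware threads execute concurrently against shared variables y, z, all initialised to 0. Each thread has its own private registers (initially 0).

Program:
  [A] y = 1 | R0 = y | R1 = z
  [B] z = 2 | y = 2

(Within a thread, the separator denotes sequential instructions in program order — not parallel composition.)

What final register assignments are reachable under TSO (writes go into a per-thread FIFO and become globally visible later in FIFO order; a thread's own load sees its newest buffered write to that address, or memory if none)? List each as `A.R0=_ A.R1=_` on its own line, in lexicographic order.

A.R0=1 A.R1=0
A.R0=1 A.R1=2
A.R0=2 A.R1=2

outcome vector order: (A.R0,A.R1)
|TSO outcomes| = 3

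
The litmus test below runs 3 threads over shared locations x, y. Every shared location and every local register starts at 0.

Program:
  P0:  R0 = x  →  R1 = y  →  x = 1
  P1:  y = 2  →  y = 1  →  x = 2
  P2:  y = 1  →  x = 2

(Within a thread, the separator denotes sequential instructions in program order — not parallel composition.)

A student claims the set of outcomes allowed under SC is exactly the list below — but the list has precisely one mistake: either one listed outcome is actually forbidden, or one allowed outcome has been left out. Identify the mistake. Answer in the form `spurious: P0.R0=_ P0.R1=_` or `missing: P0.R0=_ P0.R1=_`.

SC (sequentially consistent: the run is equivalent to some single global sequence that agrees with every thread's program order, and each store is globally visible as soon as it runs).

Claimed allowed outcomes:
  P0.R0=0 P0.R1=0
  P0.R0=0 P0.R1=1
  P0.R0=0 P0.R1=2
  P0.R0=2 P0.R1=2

outcome vector order: (P0.R0,P0.R1)
under SC → 0/0, 0/1, 0/2, 2/1, 2/2
SC∖claimed = {2/1}

missing: P0.R0=2 P0.R1=1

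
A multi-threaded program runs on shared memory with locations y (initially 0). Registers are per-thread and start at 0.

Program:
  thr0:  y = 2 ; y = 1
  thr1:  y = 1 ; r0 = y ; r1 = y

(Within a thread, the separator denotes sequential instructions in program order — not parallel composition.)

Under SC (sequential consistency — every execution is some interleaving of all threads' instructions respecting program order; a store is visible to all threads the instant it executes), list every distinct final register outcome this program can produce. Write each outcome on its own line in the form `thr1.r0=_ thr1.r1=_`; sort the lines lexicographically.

outcome vector order: (thr1.r0,thr1.r1)
|SC outcomes| = 4

thr1.r0=1 thr1.r1=1
thr1.r0=1 thr1.r1=2
thr1.r0=2 thr1.r1=1
thr1.r0=2 thr1.r1=2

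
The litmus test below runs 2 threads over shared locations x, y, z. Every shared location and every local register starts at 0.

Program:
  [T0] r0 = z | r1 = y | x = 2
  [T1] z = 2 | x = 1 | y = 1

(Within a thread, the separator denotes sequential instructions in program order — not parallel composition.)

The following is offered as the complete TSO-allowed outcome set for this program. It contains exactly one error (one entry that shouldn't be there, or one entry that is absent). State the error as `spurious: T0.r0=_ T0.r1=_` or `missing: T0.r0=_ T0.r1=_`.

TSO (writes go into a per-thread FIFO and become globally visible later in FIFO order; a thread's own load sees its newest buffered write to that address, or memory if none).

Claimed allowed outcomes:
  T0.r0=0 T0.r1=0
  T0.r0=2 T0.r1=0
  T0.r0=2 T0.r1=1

outcome vector order: (T0.r0,T0.r1)
TSO: 4 outcomes — {(0,0) (0,1) (2,0) (2,1)}
TSO∖claimed = {(0,1)}

missing: T0.r0=0 T0.r1=1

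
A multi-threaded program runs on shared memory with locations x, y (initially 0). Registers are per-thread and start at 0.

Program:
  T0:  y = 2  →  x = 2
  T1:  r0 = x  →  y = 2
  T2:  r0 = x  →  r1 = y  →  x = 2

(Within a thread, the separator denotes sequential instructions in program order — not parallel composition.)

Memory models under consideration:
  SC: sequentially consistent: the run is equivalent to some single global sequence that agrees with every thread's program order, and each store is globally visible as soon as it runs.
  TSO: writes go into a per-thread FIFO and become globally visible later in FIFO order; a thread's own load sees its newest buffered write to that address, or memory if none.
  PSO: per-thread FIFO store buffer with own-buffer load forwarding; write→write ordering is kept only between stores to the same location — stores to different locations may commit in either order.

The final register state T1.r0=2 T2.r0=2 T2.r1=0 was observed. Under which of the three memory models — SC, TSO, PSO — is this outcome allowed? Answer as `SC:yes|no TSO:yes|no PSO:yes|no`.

outcome vector order: (T1.r0,T2.r0,T2.r1)
SC (6): <0 0 0>, <0 0 2>, <0 2 2>, <2 0 0>, <2 0 2>, <2 2 2>
TSO (6): <0 0 0>, <0 0 2>, <0 2 2>, <2 0 0>, <2 0 2>, <2 2 2>
PSO (8): <0 0 0>, <0 0 2>, <0 2 0>, <0 2 2>, <2 0 0>, <2 0 2>, <2 2 0>, <2 2 2>
target <2 2 0> ∈ {PSO}

SC:no TSO:no PSO:yes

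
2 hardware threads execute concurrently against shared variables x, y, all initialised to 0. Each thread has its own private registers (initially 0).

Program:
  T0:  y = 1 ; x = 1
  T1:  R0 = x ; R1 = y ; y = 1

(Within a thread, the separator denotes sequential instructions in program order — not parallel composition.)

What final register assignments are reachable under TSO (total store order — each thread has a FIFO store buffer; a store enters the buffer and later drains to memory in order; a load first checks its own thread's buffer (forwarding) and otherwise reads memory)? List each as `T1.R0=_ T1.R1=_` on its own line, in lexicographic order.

outcome vector order: (T1.R0,T1.R1)
|TSO outcomes| = 3

T1.R0=0 T1.R1=0
T1.R0=0 T1.R1=1
T1.R0=1 T1.R1=1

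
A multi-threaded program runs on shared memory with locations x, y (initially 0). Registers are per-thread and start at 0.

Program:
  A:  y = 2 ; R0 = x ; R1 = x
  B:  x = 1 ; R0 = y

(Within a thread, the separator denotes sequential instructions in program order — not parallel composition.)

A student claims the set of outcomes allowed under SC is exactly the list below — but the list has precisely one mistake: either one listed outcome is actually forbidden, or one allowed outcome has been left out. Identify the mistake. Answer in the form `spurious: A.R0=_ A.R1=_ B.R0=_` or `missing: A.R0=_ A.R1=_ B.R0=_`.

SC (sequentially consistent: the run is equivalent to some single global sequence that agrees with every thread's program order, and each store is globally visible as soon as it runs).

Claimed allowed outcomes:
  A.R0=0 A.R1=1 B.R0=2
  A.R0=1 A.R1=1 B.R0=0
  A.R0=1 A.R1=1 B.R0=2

missing: A.R0=0 A.R1=0 B.R0=2

outcome vector order: (A.R0,A.R1,B.R0)
SC: 4 outcomes — {002, 012, 110, 112}
SC∖claimed = {002}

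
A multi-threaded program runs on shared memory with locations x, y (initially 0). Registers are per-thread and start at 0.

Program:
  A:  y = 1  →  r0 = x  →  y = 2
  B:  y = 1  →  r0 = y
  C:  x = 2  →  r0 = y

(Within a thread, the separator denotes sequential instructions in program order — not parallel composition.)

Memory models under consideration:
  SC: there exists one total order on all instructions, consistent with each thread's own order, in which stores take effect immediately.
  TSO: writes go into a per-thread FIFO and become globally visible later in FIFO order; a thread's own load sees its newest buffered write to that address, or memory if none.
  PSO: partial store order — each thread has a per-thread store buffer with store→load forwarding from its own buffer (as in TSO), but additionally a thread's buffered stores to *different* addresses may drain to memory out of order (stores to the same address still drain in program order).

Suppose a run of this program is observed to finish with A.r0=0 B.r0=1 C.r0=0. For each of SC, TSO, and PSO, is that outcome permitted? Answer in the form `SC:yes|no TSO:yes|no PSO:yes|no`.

SC:no TSO:yes PSO:yes

outcome vector order: (A.r0,B.r0,C.r0)
under SC → (0,1,1) (0,1,2) (0,2,1) (0,2,2) (2,1,0) (2,1,1) (2,1,2) (2,2,0) (2,2,1) (2,2,2)
under TSO → (0,1,0) (0,1,1) (0,1,2) (0,2,0) (0,2,1) (0,2,2) (2,1,0) (2,1,1) (2,1,2) (2,2,0) (2,2,1) (2,2,2)
under PSO → (0,1,0) (0,1,1) (0,1,2) (0,2,0) (0,2,1) (0,2,2) (2,1,0) (2,1,1) (2,1,2) (2,2,0) (2,2,1) (2,2,2)
target (0,1,0) ∈ {TSO,PSO}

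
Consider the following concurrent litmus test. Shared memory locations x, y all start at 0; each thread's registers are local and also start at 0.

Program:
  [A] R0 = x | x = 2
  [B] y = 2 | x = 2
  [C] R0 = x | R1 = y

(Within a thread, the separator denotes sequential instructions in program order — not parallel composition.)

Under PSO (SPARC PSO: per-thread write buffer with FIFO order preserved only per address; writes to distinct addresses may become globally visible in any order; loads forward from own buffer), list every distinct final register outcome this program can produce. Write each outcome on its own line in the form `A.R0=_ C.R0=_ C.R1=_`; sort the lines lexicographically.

outcome vector order: (A.R0,C.R0,C.R1)
|PSO outcomes| = 8

A.R0=0 C.R0=0 C.R1=0
A.R0=0 C.R0=0 C.R1=2
A.R0=0 C.R0=2 C.R1=0
A.R0=0 C.R0=2 C.R1=2
A.R0=2 C.R0=0 C.R1=0
A.R0=2 C.R0=0 C.R1=2
A.R0=2 C.R0=2 C.R1=0
A.R0=2 C.R0=2 C.R1=2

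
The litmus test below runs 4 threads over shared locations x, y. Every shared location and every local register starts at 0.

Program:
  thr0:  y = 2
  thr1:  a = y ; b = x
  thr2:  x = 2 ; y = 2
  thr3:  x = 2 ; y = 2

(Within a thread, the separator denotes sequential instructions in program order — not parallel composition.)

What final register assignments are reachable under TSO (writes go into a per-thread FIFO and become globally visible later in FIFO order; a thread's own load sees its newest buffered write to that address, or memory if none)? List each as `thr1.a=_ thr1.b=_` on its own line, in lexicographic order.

outcome vector order: (thr1.a,thr1.b)
|TSO outcomes| = 4

thr1.a=0 thr1.b=0
thr1.a=0 thr1.b=2
thr1.a=2 thr1.b=0
thr1.a=2 thr1.b=2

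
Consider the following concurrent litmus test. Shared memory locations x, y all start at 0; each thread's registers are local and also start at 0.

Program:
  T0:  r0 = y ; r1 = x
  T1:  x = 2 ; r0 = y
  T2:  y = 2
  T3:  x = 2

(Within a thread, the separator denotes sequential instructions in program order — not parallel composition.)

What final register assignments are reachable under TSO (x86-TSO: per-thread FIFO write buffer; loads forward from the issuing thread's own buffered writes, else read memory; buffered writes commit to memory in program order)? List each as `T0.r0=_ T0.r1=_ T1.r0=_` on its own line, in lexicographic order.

T0.r0=0 T0.r1=0 T1.r0=0
T0.r0=0 T0.r1=0 T1.r0=2
T0.r0=0 T0.r1=2 T1.r0=0
T0.r0=0 T0.r1=2 T1.r0=2
T0.r0=2 T0.r1=0 T1.r0=0
T0.r0=2 T0.r1=0 T1.r0=2
T0.r0=2 T0.r1=2 T1.r0=0
T0.r0=2 T0.r1=2 T1.r0=2

outcome vector order: (T0.r0,T0.r1,T1.r0)
|TSO outcomes| = 8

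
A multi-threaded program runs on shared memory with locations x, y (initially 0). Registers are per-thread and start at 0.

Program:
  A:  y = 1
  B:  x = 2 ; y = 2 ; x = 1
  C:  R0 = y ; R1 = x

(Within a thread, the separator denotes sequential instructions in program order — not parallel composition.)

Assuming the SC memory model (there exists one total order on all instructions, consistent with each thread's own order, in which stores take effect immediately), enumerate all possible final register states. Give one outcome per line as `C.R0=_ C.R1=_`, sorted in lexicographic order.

C.R0=0 C.R1=0
C.R0=0 C.R1=1
C.R0=0 C.R1=2
C.R0=1 C.R1=0
C.R0=1 C.R1=1
C.R0=1 C.R1=2
C.R0=2 C.R1=1
C.R0=2 C.R1=2

outcome vector order: (C.R0,C.R1)
|SC outcomes| = 8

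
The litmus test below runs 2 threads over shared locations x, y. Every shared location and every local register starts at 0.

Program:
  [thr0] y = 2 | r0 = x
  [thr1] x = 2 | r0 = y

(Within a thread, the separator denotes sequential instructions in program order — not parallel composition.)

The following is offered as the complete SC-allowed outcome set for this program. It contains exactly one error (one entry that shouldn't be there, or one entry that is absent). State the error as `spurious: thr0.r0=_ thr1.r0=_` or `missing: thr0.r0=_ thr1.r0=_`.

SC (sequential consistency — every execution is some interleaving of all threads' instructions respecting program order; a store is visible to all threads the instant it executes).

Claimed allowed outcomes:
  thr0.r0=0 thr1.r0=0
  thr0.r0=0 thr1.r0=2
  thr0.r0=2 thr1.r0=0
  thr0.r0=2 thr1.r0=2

outcome vector order: (thr0.r0,thr1.r0)
SC (3): 02; 20; 22
claimed∖SC = {00}

spurious: thr0.r0=0 thr1.r0=0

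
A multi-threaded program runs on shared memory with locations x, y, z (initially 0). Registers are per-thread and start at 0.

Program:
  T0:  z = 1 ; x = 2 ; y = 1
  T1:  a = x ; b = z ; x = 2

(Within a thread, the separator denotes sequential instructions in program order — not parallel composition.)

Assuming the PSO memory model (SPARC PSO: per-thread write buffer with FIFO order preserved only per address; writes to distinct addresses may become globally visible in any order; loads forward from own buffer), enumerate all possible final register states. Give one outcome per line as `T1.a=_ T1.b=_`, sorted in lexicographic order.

outcome vector order: (T1.a,T1.b)
|PSO outcomes| = 4

T1.a=0 T1.b=0
T1.a=0 T1.b=1
T1.a=2 T1.b=0
T1.a=2 T1.b=1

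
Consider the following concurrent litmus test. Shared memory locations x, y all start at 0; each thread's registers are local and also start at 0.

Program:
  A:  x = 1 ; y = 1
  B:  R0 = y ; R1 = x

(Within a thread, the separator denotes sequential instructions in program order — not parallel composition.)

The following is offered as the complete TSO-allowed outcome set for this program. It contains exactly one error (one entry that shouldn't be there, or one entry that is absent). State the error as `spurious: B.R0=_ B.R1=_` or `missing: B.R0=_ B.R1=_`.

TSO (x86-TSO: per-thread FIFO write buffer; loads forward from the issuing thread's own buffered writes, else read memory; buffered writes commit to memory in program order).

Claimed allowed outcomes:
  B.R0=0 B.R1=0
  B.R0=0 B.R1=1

outcome vector order: (B.R0,B.R1)
under TSO → 00; 01; 11
TSO∖claimed = {11}

missing: B.R0=1 B.R1=1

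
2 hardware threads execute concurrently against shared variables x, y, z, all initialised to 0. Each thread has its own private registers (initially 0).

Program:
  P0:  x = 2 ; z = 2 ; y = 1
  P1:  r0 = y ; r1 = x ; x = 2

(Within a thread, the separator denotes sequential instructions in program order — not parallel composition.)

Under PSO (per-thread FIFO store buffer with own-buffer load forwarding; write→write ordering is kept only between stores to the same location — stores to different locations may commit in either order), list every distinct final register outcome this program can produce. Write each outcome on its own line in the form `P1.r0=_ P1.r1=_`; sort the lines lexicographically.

outcome vector order: (P1.r0,P1.r1)
|PSO outcomes| = 4

P1.r0=0 P1.r1=0
P1.r0=0 P1.r1=2
P1.r0=1 P1.r1=0
P1.r0=1 P1.r1=2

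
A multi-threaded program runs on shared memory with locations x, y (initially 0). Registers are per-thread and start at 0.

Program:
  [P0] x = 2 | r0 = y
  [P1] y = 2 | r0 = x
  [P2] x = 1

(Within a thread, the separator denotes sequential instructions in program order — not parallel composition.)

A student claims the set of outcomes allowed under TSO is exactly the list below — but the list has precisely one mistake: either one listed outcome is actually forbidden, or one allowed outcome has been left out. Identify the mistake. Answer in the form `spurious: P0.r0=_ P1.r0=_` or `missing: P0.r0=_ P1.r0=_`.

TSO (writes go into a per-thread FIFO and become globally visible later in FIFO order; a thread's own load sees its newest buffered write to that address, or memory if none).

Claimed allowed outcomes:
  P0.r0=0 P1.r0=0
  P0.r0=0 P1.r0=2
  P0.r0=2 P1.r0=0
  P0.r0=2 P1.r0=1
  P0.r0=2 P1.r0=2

missing: P0.r0=0 P1.r0=1

outcome vector order: (P0.r0,P1.r0)
TSO: 6 outcomes — {00, 01, 02, 20, 21, 22}
TSO∖claimed = {01}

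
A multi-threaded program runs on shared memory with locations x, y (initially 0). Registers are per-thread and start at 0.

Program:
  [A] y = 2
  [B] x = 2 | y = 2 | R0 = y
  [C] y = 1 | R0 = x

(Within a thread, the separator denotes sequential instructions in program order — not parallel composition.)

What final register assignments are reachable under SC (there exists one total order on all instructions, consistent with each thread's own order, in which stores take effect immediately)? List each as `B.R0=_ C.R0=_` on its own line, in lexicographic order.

B.R0=1 C.R0=2
B.R0=2 C.R0=0
B.R0=2 C.R0=2

outcome vector order: (B.R0,C.R0)
|SC outcomes| = 3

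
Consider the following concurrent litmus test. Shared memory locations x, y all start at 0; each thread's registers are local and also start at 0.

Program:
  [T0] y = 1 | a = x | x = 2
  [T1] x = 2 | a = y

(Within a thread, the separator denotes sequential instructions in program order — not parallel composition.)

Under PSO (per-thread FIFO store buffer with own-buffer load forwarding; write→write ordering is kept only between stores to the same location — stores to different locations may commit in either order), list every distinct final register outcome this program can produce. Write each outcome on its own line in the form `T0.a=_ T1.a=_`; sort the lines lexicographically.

T0.a=0 T1.a=0
T0.a=0 T1.a=1
T0.a=2 T1.a=0
T0.a=2 T1.a=1

outcome vector order: (T0.a,T1.a)
|PSO outcomes| = 4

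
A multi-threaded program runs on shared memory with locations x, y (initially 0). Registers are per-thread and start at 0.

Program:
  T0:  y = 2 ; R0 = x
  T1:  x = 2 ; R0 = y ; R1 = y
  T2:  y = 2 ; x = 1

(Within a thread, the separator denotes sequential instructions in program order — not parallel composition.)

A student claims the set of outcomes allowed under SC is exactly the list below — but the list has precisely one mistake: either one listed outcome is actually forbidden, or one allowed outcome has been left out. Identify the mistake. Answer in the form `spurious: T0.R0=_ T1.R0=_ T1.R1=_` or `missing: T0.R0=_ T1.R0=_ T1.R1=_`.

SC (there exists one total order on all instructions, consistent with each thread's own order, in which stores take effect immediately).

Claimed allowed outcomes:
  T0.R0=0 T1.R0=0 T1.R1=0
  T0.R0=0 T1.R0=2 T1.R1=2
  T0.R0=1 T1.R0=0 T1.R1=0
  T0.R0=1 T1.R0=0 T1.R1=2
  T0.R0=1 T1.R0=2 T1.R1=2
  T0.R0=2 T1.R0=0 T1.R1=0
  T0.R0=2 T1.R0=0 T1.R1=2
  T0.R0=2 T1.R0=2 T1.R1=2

spurious: T0.R0=0 T1.R0=0 T1.R1=0

outcome vector order: (T0.R0,T1.R0,T1.R1)
SC: 7 outcomes — {022, 100, 102, 122, 200, 202, 222}
claimed∖SC = {000}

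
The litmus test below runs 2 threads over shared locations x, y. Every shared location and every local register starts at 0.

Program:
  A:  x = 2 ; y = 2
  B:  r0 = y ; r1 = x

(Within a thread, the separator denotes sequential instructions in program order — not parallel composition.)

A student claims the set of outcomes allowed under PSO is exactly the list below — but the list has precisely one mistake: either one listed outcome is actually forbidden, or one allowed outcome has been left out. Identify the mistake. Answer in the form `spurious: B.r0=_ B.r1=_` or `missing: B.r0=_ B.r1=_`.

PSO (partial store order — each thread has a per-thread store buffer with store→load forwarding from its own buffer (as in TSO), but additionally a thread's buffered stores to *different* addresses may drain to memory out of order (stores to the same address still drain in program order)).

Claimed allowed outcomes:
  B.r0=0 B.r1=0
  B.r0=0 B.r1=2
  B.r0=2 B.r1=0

outcome vector order: (B.r0,B.r1)
PSO (4): (0,0) (0,2) (2,0) (2,2)
PSO∖claimed = {(2,2)}

missing: B.r0=2 B.r1=2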